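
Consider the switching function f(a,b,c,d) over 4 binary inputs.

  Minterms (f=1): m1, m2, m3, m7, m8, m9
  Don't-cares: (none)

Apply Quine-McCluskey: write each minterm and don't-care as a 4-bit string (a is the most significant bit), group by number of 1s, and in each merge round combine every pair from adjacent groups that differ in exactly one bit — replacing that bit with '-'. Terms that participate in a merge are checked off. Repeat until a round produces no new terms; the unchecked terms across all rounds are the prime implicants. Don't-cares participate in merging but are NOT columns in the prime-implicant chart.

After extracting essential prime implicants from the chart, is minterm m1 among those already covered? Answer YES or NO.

Round 0: 0001✓ 0010✓ 0011✓ 0111✓ 1000✓ 1001✓
Round 1: -001 0-11 00-1 001- 100-
PIs = {-001, 0-11, 00-1, 001-, 100-}
Coverage chart:
  m1: -001,00-1
  m2: 001- ←essential
  m3: 0-11,00-1,001-
  m7: 0-11 ←essential
  m8: 100- ←essential
  m9: -001,100-
Essential: 0-11, 001-, 100-

NO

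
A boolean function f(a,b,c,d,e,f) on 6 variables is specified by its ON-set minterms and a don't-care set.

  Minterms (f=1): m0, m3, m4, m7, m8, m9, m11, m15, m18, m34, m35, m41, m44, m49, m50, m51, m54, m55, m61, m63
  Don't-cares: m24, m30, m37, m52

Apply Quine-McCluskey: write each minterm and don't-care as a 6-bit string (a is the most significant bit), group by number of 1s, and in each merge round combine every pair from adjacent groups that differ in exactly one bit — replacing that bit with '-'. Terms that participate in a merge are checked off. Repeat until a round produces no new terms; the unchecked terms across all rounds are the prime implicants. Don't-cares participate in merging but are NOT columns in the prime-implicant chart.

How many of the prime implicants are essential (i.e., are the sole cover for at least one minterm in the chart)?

8

[col 0] 000000*, 000011*, 000100*, 000111*, 001000*, 001001*, 001011*, 001111*, 010010*, 011000*, 011110, 100010*, 100011*, 100101, 101001*, 101100, 110001*, 110010*, 110011*, 110100*, 110110*, 110111*, 111101*, 111111*
[col 1] -00011, -01001, -10010, 0-1000, 00-000, 00-011*, 00-111*, 000-00, 000-11*, 001-11*, 0010-1, 00100-, 1-0010*, 1-0011*, 10001-*, 11-111, 110-10*, 110-11*, 1100-1, 11001-*, 1101-0, 11011-*, 1111-1
[col 2] 00--11, 1-001-, 110-1-
Prime implicants: -00011, -01001, -10010, 0-1000, 00--11, 00-000, 000-00, 0010-1, 00100-, 011110, 1-001-, 100101, 101100, 11-111, 110-1-, 1100-1, 1101-0, 1111-1
PI chart (minterm → PIs covering it):
  0 | 00-000,000-00
  3 | -00011,00--11
  4 | 000-00  (sole → essential)
  7 | 00--11  (sole → essential)
  8 | 0-1000,00-000,00100-
  9 | -01001,0010-1,00100-
  11 | 00--11,0010-1
  15 | 00--11  (sole → essential)
  18 | -10010  (sole → essential)
  34 | 1-001-  (sole → essential)
  35 | -00011,1-001-
  41 | -01001  (sole → essential)
  44 | 101100  (sole → essential)
  49 | 1100-1  (sole → essential)
  50 | -10010,1-001-,110-1-
  51 | 1-001-,110-1-,1100-1
  54 | 110-1-,1101-0
  55 | 11-111,110-1-
  61 | 1111-1  (sole → essential)
  63 | 11-111,1111-1
Essential prime implicants: -01001, -10010, 00--11, 000-00, 1-001-, 101100, 1100-1, 1111-1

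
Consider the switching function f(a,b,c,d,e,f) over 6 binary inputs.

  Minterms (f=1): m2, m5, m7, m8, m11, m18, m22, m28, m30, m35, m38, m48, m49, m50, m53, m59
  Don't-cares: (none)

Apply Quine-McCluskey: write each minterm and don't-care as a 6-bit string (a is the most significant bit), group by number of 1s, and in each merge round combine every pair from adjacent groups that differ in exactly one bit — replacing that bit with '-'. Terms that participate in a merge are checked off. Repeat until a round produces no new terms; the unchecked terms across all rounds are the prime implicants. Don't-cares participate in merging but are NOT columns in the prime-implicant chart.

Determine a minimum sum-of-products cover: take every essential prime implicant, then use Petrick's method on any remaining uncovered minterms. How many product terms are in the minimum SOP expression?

Round 0: 000010✓ 000101✓ 000111✓ 001000 001011 010010✓ 010110✓ 011100✓ 011110✓ 100011 100110 110000✓ 110001✓ 110010✓ 110101✓ 111011
Round 1: -10010 0-0010 0001-1 01-110 010-10 0111-0 110-01 1100-0 11000-
PIs = {-10010, 0-0010, 0001-1, 001000, 001011, 01-110, 010-10, 0111-0, 100011, 100110, 110-01, 1100-0, 11000-, 111011}
Coverage chart:
  m2: 0-0010 ←essential
  m5: 0001-1 ←essential
  m7: 0001-1 ←essential
  m8: 001000 ←essential
  m11: 001011 ←essential
  m18: -10010,0-0010,010-10
  m22: 01-110,010-10
  m28: 0111-0 ←essential
  m30: 01-110,0111-0
  m35: 100011 ←essential
  m38: 100110 ←essential
  m48: 1100-0,11000-
  m49: 110-01,11000-
  m50: -10010,1100-0
  m53: 110-01 ←essential
  m59: 111011 ←essential
Essential: 0-0010, 0001-1, 001000, 001011, 0111-0, 100011, 100110, 110-01, 111011
Petrick residual → 01-110, 1100-0
Min cover (11 terms): a'c'd'ef' + a'b'c'df + a'b'cd'e'f' + a'b'cd'ef + a'bdef' + a'bcdf' + ab'c'd'ef + ab'c'def' + abc'e'f + abc'd'f' + abcd'ef

11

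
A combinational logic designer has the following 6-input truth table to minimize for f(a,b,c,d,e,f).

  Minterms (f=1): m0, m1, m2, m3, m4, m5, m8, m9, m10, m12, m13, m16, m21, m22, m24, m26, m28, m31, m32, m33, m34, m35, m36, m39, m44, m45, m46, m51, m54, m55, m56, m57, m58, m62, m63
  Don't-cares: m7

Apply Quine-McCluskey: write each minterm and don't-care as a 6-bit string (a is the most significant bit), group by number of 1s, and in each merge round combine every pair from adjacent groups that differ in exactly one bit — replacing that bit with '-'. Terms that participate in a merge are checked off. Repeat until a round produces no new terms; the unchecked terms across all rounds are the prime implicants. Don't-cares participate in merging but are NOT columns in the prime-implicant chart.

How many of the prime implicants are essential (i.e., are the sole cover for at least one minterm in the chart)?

10

Round 0: 000000✓ 000001✓ 000010✓ 000011✓ 000100✓ 000101✓ 000111✓ 001000✓ 001001✓ 001010✓ 001100✓ 001101✓ 010000✓ 010101✓ 010110✓ 011000✓ 011010✓ 011100✓ 011111✓ 100000✓ 100001✓ 100010✓ 100011✓ 100100✓ 100111✓ 101100✓ 101101✓ 101110✓ 110011✓ 110110✓ 110111✓ 111000✓ 111001✓ 111010✓ 111110✓ 111111✓
Round 1: -00000✓ -00001✓ -00010✓ -00011✓ -00100✓ -00111✓ -01100✓ -01101✓ -10110 -11000✓ -11010✓ -11111 0-0000✓ 0-0101 0-1000✓ 0-1010✓ 0-1100✓ 00-000✓ 00-001✓ 00-010✓ 00-100✓ 00-101✓ 000-00✓ 000-01✓ 000-11✓ 0000-0✓ 0000-1✓ 00000-✓ 00001-✓ 0001-1✓ 00010-✓ 001-00✓ 001-01✓ 0010-0✓ 00100-✓ 00110-✓ 01-000✓ 011-00✓ 0110-0✓ 1-0011✓ 1-0111✓ 1-1110 10-100✓ 100-00✓ 100-11✓ 1000-0✓ 1000-1✓ 10000-✓ 10001-✓ 1011-0 10110-✓ 11-110✓ 11-111✓ 110-11✓ 11011-✓ 111-10 1110-0✓ 11100- 11111-✓
Round 2: -0-100 -00-00 -00-11 -000-0✓ -000-1✓ -0000-✓ -0001-✓ -0110- -110-0 0--000 0-1-00 0-10-0 00--00✓ 00--01✓ 00-0-0 00-00-✓ 00-10-✓ 000--1 000-0-✓ 0000--✓ 001-0-✓ 1-0-11 1000--✓ 11-11-
Round 3: -000-- 00--0-
PIs = {-0-100, -00-00, -00-11, -000--, -0110-, -10110, -110-0, -11111, 0--000, 0-0101, 0-1-00, 0-10-0, 00--0-, 00-0-0, 000--1, 1-0-11, 1-1110, 1011-0, 11-11-, 111-10, 11100-}
Coverage chart:
  m0: -00-00,-000--,0--000,00--0-,00-0-0
  m1: -000--,00--0-,000--1
  m2: -000--,00-0-0
  m3: -00-11,-000--,000--1
  m4: -0-100,-00-00,00--0-
  m5: 0-0101,00--0-,000--1
  m8: 0--000,0-1-00,0-10-0,00--0-,00-0-0
  m9: 00--0- ←essential
  m10: 0-10-0,00-0-0
  m12: -0-100,-0110-,0-1-00,00--0-
  m13: -0110-,00--0-
  m16: 0--000 ←essential
  m21: 0-0101 ←essential
  m22: -10110 ←essential
  m24: -110-0,0--000,0-1-00,0-10-0
  m26: -110-0,0-10-0
  m28: 0-1-00 ←essential
  m31: -11111 ←essential
  m32: -00-00,-000--
  m33: -000-- ←essential
  m34: -000-- ←essential
  m35: -00-11,-000--,1-0-11
  m36: -0-100,-00-00
  m39: -00-11,1-0-11
  m44: -0-100,-0110-,1011-0
  m45: -0110- ←essential
  m46: 1-1110,1011-0
  m51: 1-0-11 ←essential
  m54: -10110,11-11-
  m55: 1-0-11,11-11-
  m56: -110-0,11100-
  m57: 11100- ←essential
  m58: -110-0,111-10
  m62: 1-1110,11-11-,111-10
  m63: -11111,11-11-
Essential: -000--, -0110-, -10110, -11111, 0--000, 0-0101, 0-1-00, 00--0-, 1-0-11, 11100-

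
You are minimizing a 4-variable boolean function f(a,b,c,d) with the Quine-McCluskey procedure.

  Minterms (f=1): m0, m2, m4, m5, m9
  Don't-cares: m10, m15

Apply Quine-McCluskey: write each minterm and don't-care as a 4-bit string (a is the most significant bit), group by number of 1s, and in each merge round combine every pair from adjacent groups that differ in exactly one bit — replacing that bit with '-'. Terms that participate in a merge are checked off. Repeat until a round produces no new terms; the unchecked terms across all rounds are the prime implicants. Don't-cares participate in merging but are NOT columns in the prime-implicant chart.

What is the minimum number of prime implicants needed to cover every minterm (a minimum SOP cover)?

3

[col 0] 0000*, 0010*, 0100*, 0101*, 1001, 1010*, 1111
[col 1] -010, 0-00, 00-0, 010-
Prime implicants: -010, 0-00, 00-0, 010-, 1001, 1111
PI chart (minterm → PIs covering it):
  0 | 0-00,00-0
  2 | -010,00-0
  4 | 0-00,010-
  5 | 010-  (sole → essential)
  9 | 1001  (sole → essential)
Essential prime implicants: 010-, 1001
Petrick residual → 00-0
Minimum SOP uses 3 PIs: a'b'd' + a'bc' + ab'c'd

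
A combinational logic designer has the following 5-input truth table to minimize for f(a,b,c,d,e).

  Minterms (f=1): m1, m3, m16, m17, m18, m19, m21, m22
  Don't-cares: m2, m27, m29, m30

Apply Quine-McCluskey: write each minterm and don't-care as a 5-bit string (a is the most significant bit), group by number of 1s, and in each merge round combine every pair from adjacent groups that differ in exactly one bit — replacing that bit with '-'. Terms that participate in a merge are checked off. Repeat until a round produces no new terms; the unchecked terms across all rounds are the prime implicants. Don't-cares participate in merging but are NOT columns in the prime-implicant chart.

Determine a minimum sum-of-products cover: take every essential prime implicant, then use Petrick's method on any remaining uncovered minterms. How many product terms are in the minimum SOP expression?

4

size-2^0 implicants → 00001(✓)  00010(✓)  00011(✓)  10000(✓)  10001(✓)  10010(✓)  10011(✓)  10101(✓)  10110(✓)  11011(✓)  11101(✓)  11110(✓)
size-2^1 implicants → -0001(✓)  -0010(✓)  -0011(✓)  000-1(✓)  0001-(✓)  1-011  1-101  1-110  10-01  10-10  100-0(✓)  100-1(✓)  1000-(✓)  1001-(✓)
size-2^2 implicants → -00-1  -001-  100--
Unchecked terms (primes): -00-1, -001-, 1-011, 1-101, 1-110, 10-01, 10-10, 100--
Minterm coverage:
  m1 ⊆ -00-1 [E]
  m3 ⊆ -00-1,-001-
  m16 ⊆ 100-- [E]
  m17 ⊆ -00-1,10-01,100--
  m18 ⊆ -001-,10-10,100--
  m19 ⊆ -00-1,-001-,1-011,100--
  m21 ⊆ 1-101,10-01
  m22 ⊆ 1-110,10-10
E = {-00-1, 100--}
Petrick residual → 1-101, 1-110
Cover = b'c'e + acd'e + acde' + ab'c'  |cover|=4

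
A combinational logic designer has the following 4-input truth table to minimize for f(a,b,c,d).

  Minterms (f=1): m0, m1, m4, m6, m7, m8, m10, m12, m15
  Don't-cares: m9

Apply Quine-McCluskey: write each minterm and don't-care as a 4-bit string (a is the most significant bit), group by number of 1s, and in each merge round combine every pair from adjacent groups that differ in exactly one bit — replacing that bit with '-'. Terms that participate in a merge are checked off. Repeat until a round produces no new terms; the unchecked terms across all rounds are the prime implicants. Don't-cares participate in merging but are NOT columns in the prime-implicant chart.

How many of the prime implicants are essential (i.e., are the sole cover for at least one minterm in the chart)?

4

Round 0: 0000✓ 0001✓ 0100✓ 0110✓ 0111✓ 1000✓ 1001✓ 1010✓ 1100✓ 1111✓
Round 1: -000✓ -001✓ -100✓ -111 0-00✓ 000-✓ 01-0 011- 1-00✓ 10-0 100-✓
Round 2: --00 -00-
PIs = {--00, -00-, -111, 01-0, 011-, 10-0}
Coverage chart:
  m0: --00,-00-
  m1: -00- ←essential
  m4: --00,01-0
  m6: 01-0,011-
  m7: -111,011-
  m8: --00,-00-,10-0
  m10: 10-0 ←essential
  m12: --00 ←essential
  m15: -111 ←essential
Essential: --00, -00-, -111, 10-0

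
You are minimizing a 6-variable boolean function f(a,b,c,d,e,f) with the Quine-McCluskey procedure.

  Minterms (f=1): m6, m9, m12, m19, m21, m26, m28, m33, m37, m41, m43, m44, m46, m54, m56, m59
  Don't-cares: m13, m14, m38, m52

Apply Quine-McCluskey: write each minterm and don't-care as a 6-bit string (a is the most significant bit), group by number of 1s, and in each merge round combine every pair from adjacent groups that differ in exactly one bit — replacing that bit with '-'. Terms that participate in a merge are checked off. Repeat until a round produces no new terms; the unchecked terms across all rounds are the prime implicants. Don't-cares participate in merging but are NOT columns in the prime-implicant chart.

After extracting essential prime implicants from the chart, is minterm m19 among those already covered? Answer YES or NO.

YES

Round 0: 000110✓ 001001✓ 001100✓ 001101✓ 001110✓ 010011 010101 011010 011100✓ 100001✓ 100101✓ 100110✓ 101001✓ 101011✓ 101100✓ 101110✓ 110100✓ 110110✓ 111000 111011✓
Round 1: -00110✓ -01001 -01100✓ -01110✓ 0-1100 00-110✓ 001-01 0011-0✓ 00110- 1-0110 1-1011 10-001 10-110✓ 100-01 1010-1 1011-0✓ 1101-0
Round 2: -0-110 -011-0
PIs = {-0-110, -01001, -011-0, 0-1100, 001-01, 00110-, 010011, 010101, 011010, 1-0110, 1-1011, 10-001, 100-01, 1010-1, 1101-0, 111000}
Coverage chart:
  m6: -0-110 ←essential
  m9: -01001,001-01
  m12: -011-0,0-1100,00110-
  m19: 010011 ←essential
  m21: 010101 ←essential
  m26: 011010 ←essential
  m28: 0-1100 ←essential
  m33: 10-001,100-01
  m37: 100-01 ←essential
  m41: -01001,10-001,1010-1
  m43: 1-1011,1010-1
  m44: -011-0 ←essential
  m46: -0-110,-011-0
  m54: 1-0110,1101-0
  m56: 111000 ←essential
  m59: 1-1011 ←essential
Essential: -0-110, -011-0, 0-1100, 010011, 010101, 011010, 1-1011, 100-01, 111000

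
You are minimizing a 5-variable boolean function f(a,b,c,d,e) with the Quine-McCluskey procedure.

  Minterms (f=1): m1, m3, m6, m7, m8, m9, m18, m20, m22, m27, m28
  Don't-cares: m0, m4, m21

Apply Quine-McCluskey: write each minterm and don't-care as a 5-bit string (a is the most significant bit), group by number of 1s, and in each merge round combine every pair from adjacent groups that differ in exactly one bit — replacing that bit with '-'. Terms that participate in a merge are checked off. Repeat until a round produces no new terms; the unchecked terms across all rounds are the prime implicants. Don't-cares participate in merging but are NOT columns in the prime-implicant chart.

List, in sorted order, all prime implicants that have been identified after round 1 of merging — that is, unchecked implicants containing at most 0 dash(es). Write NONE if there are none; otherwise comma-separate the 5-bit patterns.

11011

size-2^0 implicants → 00000(✓)  00001(✓)  00011(✓)  00100(✓)  00110(✓)  00111(✓)  01000(✓)  01001(✓)  10010(✓)  10100(✓)  10101(✓)  10110(✓)  11011  11100(✓)
size-2^1 implicants → -0100(✓)  -0110(✓)  0-000(✓)  0-001(✓)  00-00  00-11  000-1  0000-(✓)  001-0(✓)  0011-  0100-(✓)  1-100  10-10  101-0(✓)  1010-
size-2^2 implicants → -01-0  0-00-
Unchecked terms (primes): -01-0, 0-00-, 00-00, 00-11, 000-1, 0011-, 1-100, 10-10, 1010-, 11011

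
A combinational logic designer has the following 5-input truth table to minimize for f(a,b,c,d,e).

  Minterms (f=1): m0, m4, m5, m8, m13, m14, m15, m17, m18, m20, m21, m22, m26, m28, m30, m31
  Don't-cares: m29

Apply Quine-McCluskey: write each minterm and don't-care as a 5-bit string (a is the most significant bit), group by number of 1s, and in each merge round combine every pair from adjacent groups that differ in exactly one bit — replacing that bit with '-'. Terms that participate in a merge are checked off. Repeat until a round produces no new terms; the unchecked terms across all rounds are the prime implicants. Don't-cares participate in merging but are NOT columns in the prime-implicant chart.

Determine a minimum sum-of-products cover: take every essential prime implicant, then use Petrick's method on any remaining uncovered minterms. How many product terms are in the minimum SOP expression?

7

[col 0] 00000*, 00100*, 00101*, 01000*, 01101*, 01110*, 01111*, 10001*, 10010*, 10100*, 10101*, 10110*, 11010*, 11100*, 11101*, 11110*, 11111*
[col 1] -0100*, -0101*, -1101*, -1110*, -1111*, 0-000, 0-101*, 00-00, 0010-*, 011-1*, 0111-*, 1-010*, 1-100*, 1-101*, 1-110*, 10-01, 10-10*, 101-0*, 1010-*, 11-10*, 111-0*, 111-1*, 1110-*, 1111-*
[col 2] --101, -010-, -11-1, -111-, 1--10, 1-1-0, 1-10-, 111--
Prime implicants: --101, -010-, -11-1, -111-, 0-000, 00-00, 1--10, 1-1-0, 1-10-, 10-01, 111--
PI chart (minterm → PIs covering it):
  0 | 0-000,00-00
  4 | -010-,00-00
  5 | --101,-010-
  8 | 0-000  (sole → essential)
  13 | --101,-11-1
  14 | -111-  (sole → essential)
  15 | -11-1,-111-
  17 | 10-01  (sole → essential)
  18 | 1--10  (sole → essential)
  20 | -010-,1-1-0,1-10-
  21 | --101,-010-,1-10-,10-01
  22 | 1--10,1-1-0
  26 | 1--10  (sole → essential)
  28 | 1-1-0,1-10-,111--
  30 | -111-,1--10,1-1-0,111--
  31 | -11-1,-111-,111--
Essential prime implicants: -111-, 0-000, 1--10, 10-01
Petrick residual → --101, -010-, 1-1-0
Minimum SOP uses 7 PIs: cd'e + b'cd' + bcd + a'c'd'e' + ade' + ace' + ab'd'e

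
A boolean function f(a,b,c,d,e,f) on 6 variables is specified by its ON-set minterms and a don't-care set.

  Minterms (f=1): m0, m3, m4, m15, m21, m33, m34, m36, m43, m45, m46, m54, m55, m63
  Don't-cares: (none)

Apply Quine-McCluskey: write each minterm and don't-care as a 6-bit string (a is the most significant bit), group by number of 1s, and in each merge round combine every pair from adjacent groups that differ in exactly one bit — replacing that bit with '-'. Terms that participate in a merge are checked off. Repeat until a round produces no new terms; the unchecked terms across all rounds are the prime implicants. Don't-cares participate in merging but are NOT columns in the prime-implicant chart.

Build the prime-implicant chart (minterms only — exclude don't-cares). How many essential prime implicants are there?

size-2^0 implicants → 000000(✓)  000011  000100(✓)  001111  010101  100001  100010  100100(✓)  101011  101101  101110  110110(✓)  110111(✓)  111111(✓)
size-2^1 implicants → -00100  000-00  11-111  11011-
Unchecked terms (primes): -00100, 000-00, 000011, 001111, 010101, 100001, 100010, 101011, 101101, 101110, 11-111, 11011-
Minterm coverage:
  m0 ⊆ 000-00 [E]
  m3 ⊆ 000011 [E]
  m4 ⊆ -00100,000-00
  m15 ⊆ 001111 [E]
  m21 ⊆ 010101 [E]
  m33 ⊆ 100001 [E]
  m34 ⊆ 100010 [E]
  m36 ⊆ -00100 [E]
  m43 ⊆ 101011 [E]
  m45 ⊆ 101101 [E]
  m46 ⊆ 101110 [E]
  m54 ⊆ 11011- [E]
  m55 ⊆ 11-111,11011-
  m63 ⊆ 11-111 [E]
E = {-00100, 000-00, 000011, 001111, 010101, 100001, 100010, 101011, 101101, 101110, 11-111, 11011-}

12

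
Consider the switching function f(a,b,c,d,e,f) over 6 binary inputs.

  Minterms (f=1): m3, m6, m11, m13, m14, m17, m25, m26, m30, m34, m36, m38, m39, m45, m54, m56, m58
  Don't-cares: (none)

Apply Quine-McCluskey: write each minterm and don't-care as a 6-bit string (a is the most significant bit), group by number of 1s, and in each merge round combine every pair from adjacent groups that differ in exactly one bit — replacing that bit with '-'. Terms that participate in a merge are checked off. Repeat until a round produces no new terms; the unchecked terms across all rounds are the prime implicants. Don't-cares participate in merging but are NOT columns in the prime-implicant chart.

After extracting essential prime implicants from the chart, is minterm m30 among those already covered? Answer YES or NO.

NO

size-2^0 implicants → 000011(✓)  000110(✓)  001011(✓)  001101(✓)  001110(✓)  010001(✓)  011001(✓)  011010(✓)  011110(✓)  100010(✓)  100100(✓)  100110(✓)  100111(✓)  101101(✓)  110110(✓)  111000(✓)  111010(✓)
size-2^1 implicants → -00110  -01101  -11010  0-1110  00-011  00-110  01-001  011-10  1-0110  100-10  1001-0  10011-  1110-0
Unchecked terms (primes): -00110, -01101, -11010, 0-1110, 00-011, 00-110, 01-001, 011-10, 1-0110, 100-10, 1001-0, 10011-, 1110-0
Minterm coverage:
  m3 ⊆ 00-011 [E]
  m6 ⊆ -00110,00-110
  m11 ⊆ 00-011 [E]
  m13 ⊆ -01101 [E]
  m14 ⊆ 0-1110,00-110
  m17 ⊆ 01-001 [E]
  m25 ⊆ 01-001 [E]
  m26 ⊆ -11010,011-10
  m30 ⊆ 0-1110,011-10
  m34 ⊆ 100-10 [E]
  m36 ⊆ 1001-0 [E]
  m38 ⊆ -00110,1-0110,100-10,1001-0,10011-
  m39 ⊆ 10011- [E]
  m45 ⊆ -01101 [E]
  m54 ⊆ 1-0110 [E]
  m56 ⊆ 1110-0 [E]
  m58 ⊆ -11010,1110-0
E = {-01101, 00-011, 01-001, 1-0110, 100-10, 1001-0, 10011-, 1110-0}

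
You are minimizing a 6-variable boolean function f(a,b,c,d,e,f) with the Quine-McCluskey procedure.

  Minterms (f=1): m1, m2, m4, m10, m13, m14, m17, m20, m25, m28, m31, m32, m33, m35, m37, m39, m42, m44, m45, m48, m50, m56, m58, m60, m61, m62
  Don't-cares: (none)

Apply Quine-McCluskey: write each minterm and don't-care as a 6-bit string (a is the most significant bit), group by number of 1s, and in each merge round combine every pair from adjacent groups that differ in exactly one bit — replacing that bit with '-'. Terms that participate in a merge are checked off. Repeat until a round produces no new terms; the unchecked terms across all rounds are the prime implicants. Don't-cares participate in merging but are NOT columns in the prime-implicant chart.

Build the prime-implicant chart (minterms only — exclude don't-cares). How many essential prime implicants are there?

[col 0] 000001*, 000010*, 000100*, 001010*, 001101*, 001110*, 010001*, 010100*, 011001*, 011100*, 011111, 100000*, 100001*, 100011*, 100101*, 100111*, 101010*, 101100*, 101101*, 110000*, 110010*, 111000*, 111010*, 111100*, 111101*, 111110*
[col 1] -00001, -01010, -01101, -11100, 0-0001, 0-0100, 00-010, 001-10, 01-001, 01-100, 1-0000, 1-1010, 1-1100*, 1-1101*, 10-101, 100-01*, 100-11*, 1000-1*, 10000-, 1001-1*, 10110-*, 11-000*, 11-010*, 1100-0*, 111-00*, 111-10*, 1110-0*, 1111-0*, 11110-*
[col 2] 1-110-, 100--1, 11-0-0, 111--0
Prime implicants: -00001, -01010, -01101, -11100, 0-0001, 0-0100, 00-010, 001-10, 01-001, 01-100, 011111, 1-0000, 1-1010, 1-110-, 10-101, 100--1, 10000-, 11-0-0, 111--0
PI chart (minterm → PIs covering it):
  1 | -00001,0-0001
  2 | 00-010  (sole → essential)
  4 | 0-0100  (sole → essential)
  10 | -01010,00-010,001-10
  13 | -01101  (sole → essential)
  14 | 001-10  (sole → essential)
  17 | 0-0001,01-001
  20 | 0-0100,01-100
  25 | 01-001  (sole → essential)
  28 | -11100,01-100
  31 | 011111  (sole → essential)
  32 | 1-0000,10000-
  33 | -00001,100--1,10000-
  35 | 100--1  (sole → essential)
  37 | 10-101,100--1
  39 | 100--1  (sole → essential)
  42 | -01010,1-1010
  44 | 1-110-  (sole → essential)
  45 | -01101,1-110-,10-101
  48 | 1-0000,11-0-0
  50 | 11-0-0  (sole → essential)
  56 | 11-0-0,111--0
  58 | 1-1010,11-0-0,111--0
  60 | -11100,1-110-,111--0
  61 | 1-110-  (sole → essential)
  62 | 111--0  (sole → essential)
Essential prime implicants: -01101, 0-0100, 00-010, 001-10, 01-001, 011111, 1-110-, 100--1, 11-0-0, 111--0

10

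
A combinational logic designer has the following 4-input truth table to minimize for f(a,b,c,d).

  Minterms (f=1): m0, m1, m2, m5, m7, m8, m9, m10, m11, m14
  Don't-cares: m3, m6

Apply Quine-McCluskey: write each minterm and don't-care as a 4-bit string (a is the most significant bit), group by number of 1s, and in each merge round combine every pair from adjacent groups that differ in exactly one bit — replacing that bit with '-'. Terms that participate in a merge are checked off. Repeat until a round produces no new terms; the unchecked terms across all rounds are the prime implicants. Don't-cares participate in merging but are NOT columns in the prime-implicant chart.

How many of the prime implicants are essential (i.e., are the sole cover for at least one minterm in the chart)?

3

Round 0: 0000✓ 0001✓ 0010✓ 0011✓ 0101✓ 0110✓ 0111✓ 1000✓ 1001✓ 1010✓ 1011✓ 1110✓
Round 1: -000✓ -001✓ -010✓ -011✓ -110✓ 0-01✓ 0-10✓ 0-11✓ 00-0✓ 00-1✓ 000-✓ 001-✓ 01-1✓ 011-✓ 1-10✓ 10-0✓ 10-1✓ 100-✓ 101-✓
Round 2: --10 -0-0✓ -0-1✓ -00-✓ -01-✓ 0--1 0-1- 00--✓ 10--✓
Round 3: -0--
PIs = {--10, -0--, 0--1, 0-1-}
Coverage chart:
  m0: -0-- ←essential
  m1: -0--,0--1
  m2: --10,-0--,0-1-
  m5: 0--1 ←essential
  m7: 0--1,0-1-
  m8: -0-- ←essential
  m9: -0-- ←essential
  m10: --10,-0--
  m11: -0-- ←essential
  m14: --10 ←essential
Essential: --10, -0--, 0--1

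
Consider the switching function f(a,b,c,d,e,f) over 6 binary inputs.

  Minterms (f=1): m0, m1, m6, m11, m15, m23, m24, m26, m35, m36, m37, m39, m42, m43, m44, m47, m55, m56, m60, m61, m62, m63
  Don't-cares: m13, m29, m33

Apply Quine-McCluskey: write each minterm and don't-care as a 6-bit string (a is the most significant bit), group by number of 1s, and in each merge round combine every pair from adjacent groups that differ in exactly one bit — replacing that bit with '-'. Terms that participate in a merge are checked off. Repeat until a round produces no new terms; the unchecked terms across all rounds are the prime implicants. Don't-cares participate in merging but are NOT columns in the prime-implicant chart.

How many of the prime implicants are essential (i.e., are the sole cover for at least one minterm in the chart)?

size-2^0 implicants → 000000(✓)  000001(✓)  000110  001011(✓)  001101(✓)  001111(✓)  010111(✓)  011000(✓)  011010(✓)  011101(✓)  100001(✓)  100011(✓)  100100(✓)  100101(✓)  100111(✓)  101010(✓)  101011(✓)  101100(✓)  101111(✓)  110111(✓)  111000(✓)  111100(✓)  111101(✓)  111110(✓)  111111(✓)
size-2^1 implicants → -00001  -01011(✓)  -01111(✓)  -10111  -11000  -11101  0-1101  00000-  001-11(✓)  0011-1  0110-0  1-0111(✓)  1-1100  1-1111(✓)  10-011(✓)  10-100  10-111(✓)  100-01(✓)  100-11(✓)  1000-1(✓)  1001-1(✓)  10010-  101-11(✓)  10101-  11-111(✓)  111-00  1111-0(✓)  1111-1(✓)  11110-(✓)  11111-(✓)
size-2^2 implicants → -01-11  1--111  10--11  100--1  1111--
Unchecked terms (primes): -00001, -01-11, -10111, -11000, -11101, 0-1101, 00000-, 000110, 0011-1, 0110-0, 1--111, 1-1100, 10--11, 10-100, 100--1, 10010-, 10101-, 111-00, 1111--
Minterm coverage:
  m0 ⊆ 00000- [E]
  m1 ⊆ -00001,00000-
  m6 ⊆ 000110 [E]
  m11 ⊆ -01-11 [E]
  m15 ⊆ -01-11,0011-1
  m23 ⊆ -10111 [E]
  m24 ⊆ -11000,0110-0
  m26 ⊆ 0110-0 [E]
  m35 ⊆ 10--11,100--1
  m36 ⊆ 10-100,10010-
  m37 ⊆ 100--1,10010-
  m39 ⊆ 1--111,10--11,100--1
  m42 ⊆ 10101- [E]
  m43 ⊆ -01-11,10--11,10101-
  m44 ⊆ 1-1100,10-100
  m47 ⊆ -01-11,1--111,10--11
  m55 ⊆ -10111,1--111
  m56 ⊆ -11000,111-00
  m60 ⊆ 1-1100,111-00,1111--
  m61 ⊆ -11101,1111--
  m62 ⊆ 1111-- [E]
  m63 ⊆ 1--111,1111--
E = {-01-11, -10111, 00000-, 000110, 0110-0, 10101-, 1111--}

7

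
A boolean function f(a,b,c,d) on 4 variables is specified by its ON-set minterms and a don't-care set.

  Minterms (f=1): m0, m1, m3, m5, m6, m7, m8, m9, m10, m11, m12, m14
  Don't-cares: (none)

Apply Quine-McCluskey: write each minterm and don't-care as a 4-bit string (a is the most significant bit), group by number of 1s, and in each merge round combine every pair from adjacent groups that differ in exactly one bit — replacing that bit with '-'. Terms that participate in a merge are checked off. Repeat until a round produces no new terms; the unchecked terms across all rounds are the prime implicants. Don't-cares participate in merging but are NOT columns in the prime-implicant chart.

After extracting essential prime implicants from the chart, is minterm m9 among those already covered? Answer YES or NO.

[col 0] 0000*, 0001*, 0011*, 0101*, 0110*, 0111*, 1000*, 1001*, 1010*, 1011*, 1100*, 1110*
[col 1] -000*, -001*, -011*, -110, 0-01*, 0-11*, 00-1*, 000-*, 01-1*, 011-, 1-00*, 1-10*, 10-0*, 10-1*, 100-*, 101-*, 11-0*
[col 2] -0-1, -00-, 0--1, 1--0, 10--
Prime implicants: -0-1, -00-, -110, 0--1, 011-, 1--0, 10--
PI chart (minterm → PIs covering it):
  0 | -00-  (sole → essential)
  1 | -0-1,-00-,0--1
  3 | -0-1,0--1
  5 | 0--1  (sole → essential)
  6 | -110,011-
  7 | 0--1,011-
  8 | -00-,1--0,10--
  9 | -0-1,-00-,10--
  10 | 1--0,10--
  11 | -0-1,10--
  12 | 1--0  (sole → essential)
  14 | -110,1--0
Essential prime implicants: -00-, 0--1, 1--0

YES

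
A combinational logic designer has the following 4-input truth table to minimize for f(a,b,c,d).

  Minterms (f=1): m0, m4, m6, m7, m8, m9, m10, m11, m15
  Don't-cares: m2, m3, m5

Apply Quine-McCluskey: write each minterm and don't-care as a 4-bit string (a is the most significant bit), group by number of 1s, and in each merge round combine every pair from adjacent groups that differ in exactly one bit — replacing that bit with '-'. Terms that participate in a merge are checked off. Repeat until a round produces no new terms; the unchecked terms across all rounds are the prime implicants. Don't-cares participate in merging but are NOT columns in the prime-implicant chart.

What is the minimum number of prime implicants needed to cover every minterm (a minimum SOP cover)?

3

[col 0] 0000*, 0010*, 0011*, 0100*, 0101*, 0110*, 0111*, 1000*, 1001*, 1010*, 1011*, 1111*
[col 1] -000*, -010*, -011*, -111*, 0-00*, 0-10*, 0-11*, 00-0*, 001-*, 01-0*, 01-1*, 010-*, 011-*, 1-11*, 10-0*, 10-1*, 100-*, 101-*
[col 2] --11, -0-0, -01-, 0--0, 0-1-, 01--, 10--
Prime implicants: --11, -0-0, -01-, 0--0, 0-1-, 01--, 10--
PI chart (minterm → PIs covering it):
  0 | -0-0,0--0
  4 | 0--0,01--
  6 | 0--0,0-1-,01--
  7 | --11,0-1-,01--
  8 | -0-0,10--
  9 | 10--  (sole → essential)
  10 | -0-0,-01-,10--
  11 | --11,-01-,10--
  15 | --11  (sole → essential)
Essential prime implicants: --11, 10--
Petrick residual → 0--0
Minimum SOP uses 3 PIs: cd + a'd' + ab'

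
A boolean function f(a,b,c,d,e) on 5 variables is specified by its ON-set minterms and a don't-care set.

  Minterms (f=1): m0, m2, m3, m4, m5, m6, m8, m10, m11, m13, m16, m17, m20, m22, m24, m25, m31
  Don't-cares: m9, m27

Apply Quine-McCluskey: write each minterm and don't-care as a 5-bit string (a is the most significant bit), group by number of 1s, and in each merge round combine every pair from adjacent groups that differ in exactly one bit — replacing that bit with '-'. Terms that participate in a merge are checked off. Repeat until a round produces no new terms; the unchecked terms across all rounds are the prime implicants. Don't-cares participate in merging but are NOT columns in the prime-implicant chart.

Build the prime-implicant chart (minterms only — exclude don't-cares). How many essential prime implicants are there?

[col 0] 00000*, 00010*, 00011*, 00100*, 00101*, 00110*, 01000*, 01001*, 01010*, 01011*, 01101*, 10000*, 10001*, 10100*, 10110*, 11000*, 11001*, 11011*, 11111*
[col 1] -0000*, -0100*, -0110*, -1000*, -1001*, -1011*, 0-000*, 0-010*, 0-011*, 0-101, 00-00*, 00-10*, 000-0*, 0001-*, 001-0*, 0010-, 01-01, 010-0*, 010-1*, 0100-*, 0101-*, 1-000*, 1-001*, 10-00*, 1000-*, 101-0*, 11-11, 110-1*, 1100-*
[col 2] --000, -0-00, -01-0, -10-1, -100-, 0-0-0, 0-01-, 00--0, 010--, 1-00-
Prime implicants: --000, -0-00, -01-0, -10-1, -100-, 0-0-0, 0-01-, 0-101, 00--0, 0010-, 01-01, 010--, 1-00-, 11-11
PI chart (minterm → PIs covering it):
  0 | --000,-0-00,0-0-0,00--0
  2 | 0-0-0,0-01-,00--0
  3 | 0-01-  (sole → essential)
  4 | -0-00,-01-0,00--0,0010-
  5 | 0-101,0010-
  6 | -01-0,00--0
  8 | --000,-100-,0-0-0,010--
  10 | 0-0-0,0-01-,010--
  11 | -10-1,0-01-,010--
  13 | 0-101,01-01
  16 | --000,-0-00,1-00-
  17 | 1-00-  (sole → essential)
  20 | -0-00,-01-0
  22 | -01-0  (sole → essential)
  24 | --000,-100-,1-00-
  25 | -10-1,-100-,1-00-
  31 | 11-11  (sole → essential)
Essential prime implicants: -01-0, 0-01-, 1-00-, 11-11

4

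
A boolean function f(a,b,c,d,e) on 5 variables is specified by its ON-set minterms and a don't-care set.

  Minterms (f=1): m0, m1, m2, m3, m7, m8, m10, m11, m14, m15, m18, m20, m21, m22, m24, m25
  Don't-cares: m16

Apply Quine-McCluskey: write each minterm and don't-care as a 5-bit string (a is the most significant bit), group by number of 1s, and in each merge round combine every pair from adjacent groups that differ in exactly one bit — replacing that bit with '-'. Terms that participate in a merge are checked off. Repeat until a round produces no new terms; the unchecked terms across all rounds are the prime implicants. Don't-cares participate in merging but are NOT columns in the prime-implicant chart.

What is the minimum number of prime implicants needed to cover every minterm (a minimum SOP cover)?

7

[col 0] 00000*, 00001*, 00010*, 00011*, 00111*, 01000*, 01010*, 01011*, 01110*, 01111*, 10000*, 10010*, 10100*, 10101*, 10110*, 11000*, 11001*
[col 1] -0000*, -0010*, -1000*, 0-000*, 0-010*, 0-011*, 0-111*, 00-11*, 000-0*, 000-1*, 0000-*, 0001-*, 01-10*, 01-11*, 010-0*, 0101-*, 0111-*, 1-000*, 10-00*, 10-10*, 100-0*, 101-0*, 1010-, 1100-
[col 2] --000, -00-0, 0--11, 0-0-0, 0-01-, 000--, 01-1-, 10--0
Prime implicants: --000, -00-0, 0--11, 0-0-0, 0-01-, 000--, 01-1-, 10--0, 1010-, 1100-
PI chart (minterm → PIs covering it):
  0 | --000,-00-0,0-0-0,000--
  1 | 000--  (sole → essential)
  2 | -00-0,0-0-0,0-01-,000--
  3 | 0--11,0-01-,000--
  7 | 0--11  (sole → essential)
  8 | --000,0-0-0
  10 | 0-0-0,0-01-,01-1-
  11 | 0--11,0-01-,01-1-
  14 | 01-1-  (sole → essential)
  15 | 0--11,01-1-
  18 | -00-0,10--0
  20 | 10--0,1010-
  21 | 1010-  (sole → essential)
  22 | 10--0  (sole → essential)
  24 | --000,1100-
  25 | 1100-  (sole → essential)
Essential prime implicants: 0--11, 000--, 01-1-, 10--0, 1010-, 1100-
Petrick residual → --000
Minimum SOP uses 7 PIs: c'd'e' + a'de + a'b'c' + a'bd + ab'e' + ab'cd' + abc'd'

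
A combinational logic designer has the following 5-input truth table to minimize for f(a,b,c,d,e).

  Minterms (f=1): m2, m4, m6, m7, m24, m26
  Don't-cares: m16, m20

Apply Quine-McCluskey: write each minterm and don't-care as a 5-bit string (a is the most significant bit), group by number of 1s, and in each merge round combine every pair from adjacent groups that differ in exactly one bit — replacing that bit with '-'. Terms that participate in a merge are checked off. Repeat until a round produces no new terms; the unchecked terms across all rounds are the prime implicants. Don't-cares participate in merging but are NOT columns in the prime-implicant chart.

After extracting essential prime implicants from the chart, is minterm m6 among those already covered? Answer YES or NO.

size-2^0 implicants → 00010(✓)  00100(✓)  00110(✓)  00111(✓)  10000(✓)  10100(✓)  11000(✓)  11010(✓)
size-2^1 implicants → -0100  00-10  001-0  0011-  1-000  10-00  110-0
Unchecked terms (primes): -0100, 00-10, 001-0, 0011-, 1-000, 10-00, 110-0
Minterm coverage:
  m2 ⊆ 00-10 [E]
  m4 ⊆ -0100,001-0
  m6 ⊆ 00-10,001-0,0011-
  m7 ⊆ 0011- [E]
  m24 ⊆ 1-000,110-0
  m26 ⊆ 110-0 [E]
E = {00-10, 0011-, 110-0}

YES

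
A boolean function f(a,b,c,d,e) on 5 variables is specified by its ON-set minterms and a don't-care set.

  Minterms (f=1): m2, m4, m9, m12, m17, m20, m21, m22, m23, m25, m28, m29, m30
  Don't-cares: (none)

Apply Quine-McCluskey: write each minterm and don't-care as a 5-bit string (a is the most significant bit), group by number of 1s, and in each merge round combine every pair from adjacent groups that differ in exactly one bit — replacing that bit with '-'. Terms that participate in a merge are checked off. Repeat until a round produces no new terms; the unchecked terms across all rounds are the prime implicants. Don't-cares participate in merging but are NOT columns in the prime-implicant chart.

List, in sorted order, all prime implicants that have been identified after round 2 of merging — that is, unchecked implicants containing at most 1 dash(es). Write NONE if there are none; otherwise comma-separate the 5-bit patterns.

Round 0: 00010 00100✓ 01001✓ 01100✓ 10001✓ 10100✓ 10101✓ 10110✓ 10111✓ 11001✓ 11100✓ 11101✓ 11110✓
Round 1: -0100✓ -1001 -1100✓ 0-100✓ 1-001✓ 1-100✓ 1-101✓ 1-110✓ 10-01✓ 101-0✓ 101-1✓ 1010-✓ 1011-✓ 11-01✓ 111-0✓ 1110-✓
Round 2: --100 1--01 1-1-0 1-10- 101--
PIs = {--100, -1001, 00010, 1--01, 1-1-0, 1-10-, 101--}

-1001, 00010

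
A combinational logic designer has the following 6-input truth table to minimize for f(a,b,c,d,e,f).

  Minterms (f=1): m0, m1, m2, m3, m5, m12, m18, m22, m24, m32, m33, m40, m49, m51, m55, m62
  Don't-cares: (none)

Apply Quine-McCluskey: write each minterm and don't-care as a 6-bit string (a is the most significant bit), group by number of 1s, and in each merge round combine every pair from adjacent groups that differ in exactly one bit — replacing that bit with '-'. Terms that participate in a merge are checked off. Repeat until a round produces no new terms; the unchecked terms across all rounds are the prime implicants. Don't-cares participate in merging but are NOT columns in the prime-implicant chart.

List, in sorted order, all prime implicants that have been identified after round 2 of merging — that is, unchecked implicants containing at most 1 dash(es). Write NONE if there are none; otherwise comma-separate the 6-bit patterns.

0-0010, 000-01, 001100, 010-10, 011000, 1-0001, 10-000, 110-11, 1100-1, 111110

size-2^0 implicants → 000000(✓)  000001(✓)  000010(✓)  000011(✓)  000101(✓)  001100  010010(✓)  010110(✓)  011000  100000(✓)  100001(✓)  101000(✓)  110001(✓)  110011(✓)  110111(✓)  111110
size-2^1 implicants → -00000(✓)  -00001(✓)  0-0010  000-01  0000-0(✓)  0000-1(✓)  00000-(✓)  00001-(✓)  010-10  1-0001  10-000  10000-(✓)  110-11  1100-1
size-2^2 implicants → -0000-  0000--
Unchecked terms (primes): -0000-, 0-0010, 000-01, 0000--, 001100, 010-10, 011000, 1-0001, 10-000, 110-11, 1100-1, 111110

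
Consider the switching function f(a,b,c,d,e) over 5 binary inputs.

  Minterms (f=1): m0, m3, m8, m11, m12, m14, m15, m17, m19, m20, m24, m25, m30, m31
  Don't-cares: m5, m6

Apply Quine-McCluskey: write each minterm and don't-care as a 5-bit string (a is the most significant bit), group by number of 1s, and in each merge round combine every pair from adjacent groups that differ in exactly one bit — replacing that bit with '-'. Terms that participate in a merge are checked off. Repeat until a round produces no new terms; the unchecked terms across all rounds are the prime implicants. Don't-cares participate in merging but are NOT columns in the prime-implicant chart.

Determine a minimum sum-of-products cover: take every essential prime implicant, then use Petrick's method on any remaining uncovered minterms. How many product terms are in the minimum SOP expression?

7

size-2^0 implicants → 00000(✓)  00011(✓)  00101  00110(✓)  01000(✓)  01011(✓)  01100(✓)  01110(✓)  01111(✓)  10001(✓)  10011(✓)  10100  11000(✓)  11001(✓)  11110(✓)  11111(✓)
size-2^1 implicants → -0011  -1000  -1110(✓)  -1111(✓)  0-000  0-011  0-110  01-00  01-11  011-0  0111-(✓)  1-001  100-1  1100-  1111-(✓)
size-2^2 implicants → -111-
Unchecked terms (primes): -0011, -1000, -111-, 0-000, 0-011, 0-110, 00101, 01-00, 01-11, 011-0, 1-001, 100-1, 10100, 1100-
Minterm coverage:
  m0 ⊆ 0-000 [E]
  m3 ⊆ -0011,0-011
  m8 ⊆ -1000,0-000,01-00
  m11 ⊆ 0-011,01-11
  m12 ⊆ 01-00,011-0
  m14 ⊆ -111-,0-110,011-0
  m15 ⊆ -111-,01-11
  m17 ⊆ 1-001,100-1
  m19 ⊆ -0011,100-1
  m20 ⊆ 10100 [E]
  m24 ⊆ -1000,1100-
  m25 ⊆ 1-001,1100-
  m30 ⊆ -111- [E]
  m31 ⊆ -111- [E]
E = {-111-, 0-000, 10100}
Petrick residual → 0-011, 01-00, 100-1, 1100-
Cover = bcd + a'c'd'e' + a'c'de + a'bd'e' + ab'c'e + ab'cd'e' + abc'd'  |cover|=7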